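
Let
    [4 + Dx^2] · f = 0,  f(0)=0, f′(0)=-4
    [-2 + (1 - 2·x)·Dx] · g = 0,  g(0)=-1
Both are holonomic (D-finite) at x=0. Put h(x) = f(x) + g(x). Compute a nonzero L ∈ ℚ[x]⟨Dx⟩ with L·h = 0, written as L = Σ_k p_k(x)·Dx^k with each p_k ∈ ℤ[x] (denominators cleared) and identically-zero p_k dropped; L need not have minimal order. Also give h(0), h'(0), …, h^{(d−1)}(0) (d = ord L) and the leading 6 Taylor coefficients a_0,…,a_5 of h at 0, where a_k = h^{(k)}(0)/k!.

f: a_k = 0, -4, 0, 8/3, 0, -8/15, …
g: a_k = -1, -2, -4, -8, -16, -32, …
Sum ⇒ L₀ = lclm(L_f,L_g) in ℚ(x)⟨Dx⟩.
L = (-56 + 32·x - 32·x^2) + (12 - 40·x + 48·x^2 - 32·x^3)·Dx + (-14 + 8·x - 8·x^2)·Dx^2 + (3 - 10·x + 12·x^2 - 8·x^3)·Dx^3  (order 3).
h: a_k = -1, -6, -4, -16/3, -16, -488/15, …
ICs: h(0) = -1, h′(0) = -6, h′′(0) = -8.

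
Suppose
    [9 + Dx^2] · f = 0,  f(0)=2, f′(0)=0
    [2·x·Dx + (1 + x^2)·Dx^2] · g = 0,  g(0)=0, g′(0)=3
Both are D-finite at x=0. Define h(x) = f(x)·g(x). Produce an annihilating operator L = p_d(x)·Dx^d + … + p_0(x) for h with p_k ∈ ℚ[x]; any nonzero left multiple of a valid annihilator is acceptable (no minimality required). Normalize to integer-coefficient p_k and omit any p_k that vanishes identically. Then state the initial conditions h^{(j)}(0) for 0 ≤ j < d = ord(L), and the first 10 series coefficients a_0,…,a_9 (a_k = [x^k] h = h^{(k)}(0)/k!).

L = (1170 + 3834·x^2 + 4779·x^4 + 2916·x^6 + 729·x^8) + (396·x + 1044·x^3 + 972·x^5 + 324·x^7)·Dx + (220 + 768·x^2 + 1026·x^4 + 648·x^6 + 162·x^8)·Dx^2 + (44·x + 116·x^3 + 108·x^5 + 36·x^7)·Dx^3 + (10 + 38·x^2 + 55·x^4 + 36·x^6 + 9·x^8)·Dx^4  (order 4).
h: a_k = 0, 6, 0, -29, 0, 609/20, 0, -5343/280, 0, 15557/1344, …
ICs: h(0) = 0, h′(0) = 6, h′′(0) = 0, h′′′(0) = -174.

f: a_k = 2, 0, -9, 0, 27/4, 0, -81/40, 0, 729/2240, 0, …
g: a_k = 0, 3, 0, -1, 0, 3/5, 0, -3/7, 0, 1/3, …
L₀ := L_f ⊗_s L_g (sym. prod.), ord ≤ 4.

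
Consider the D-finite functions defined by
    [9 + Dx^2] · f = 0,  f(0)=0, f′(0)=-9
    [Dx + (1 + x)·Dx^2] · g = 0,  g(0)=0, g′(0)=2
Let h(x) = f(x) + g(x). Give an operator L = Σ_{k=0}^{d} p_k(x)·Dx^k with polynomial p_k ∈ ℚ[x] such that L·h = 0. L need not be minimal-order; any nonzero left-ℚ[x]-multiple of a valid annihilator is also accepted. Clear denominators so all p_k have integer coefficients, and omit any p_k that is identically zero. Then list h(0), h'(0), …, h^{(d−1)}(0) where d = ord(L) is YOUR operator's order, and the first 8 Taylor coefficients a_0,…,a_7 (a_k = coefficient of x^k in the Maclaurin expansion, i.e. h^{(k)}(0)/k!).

f: a_k = 0, -9, 0, 27/2, 0, -243/40, 0, 729/560, …
g: a_k = 0, 2, -1, 2/3, -1/2, 2/5, -1/3, 2/7, …
h₀=f+g: left-lcm gives L₀, ord ≤ 4.
L = (135 + 162·x + 81·x^2)·Dx + (99 + 261·x + 243·x^2 + 81·x^3)·Dx^2 + (15 + 18·x + 9·x^2)·Dx^3 + (11 + 29·x + 27·x^2 + 9·x^3)·Dx^4  (order 4).
h: a_k = 0, -7, -1, 85/6, -1/2, -227/40, -1/3, 127/80, …
ICs: h(0) = 0, h′(0) = -7, h′′(0) = -2, h′′′(0) = 85.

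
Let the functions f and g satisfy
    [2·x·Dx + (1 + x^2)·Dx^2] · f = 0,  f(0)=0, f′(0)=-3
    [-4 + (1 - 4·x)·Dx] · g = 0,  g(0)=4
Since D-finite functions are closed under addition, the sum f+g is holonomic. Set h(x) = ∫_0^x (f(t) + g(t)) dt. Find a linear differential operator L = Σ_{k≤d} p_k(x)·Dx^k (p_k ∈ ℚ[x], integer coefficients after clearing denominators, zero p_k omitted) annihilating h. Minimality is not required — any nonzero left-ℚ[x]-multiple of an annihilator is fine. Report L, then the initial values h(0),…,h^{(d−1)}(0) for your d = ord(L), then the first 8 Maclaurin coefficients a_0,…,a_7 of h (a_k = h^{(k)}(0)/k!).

L = (8 - 128·x - 24·x^2)·Dx^2 + (-49 + 8·x - 109·x^2 - 24·x^3)·Dx^3 + (4 - 15·x - 15·x^3 - 4·x^4)·Dx^4  (order 4).
h: a_k = 0, 4, 13/2, 64/3, 257/4, 1024/5, 20477/30, 16384/7, …
ICs: h(0) = 0, h′(0) = 4, h′′(0) = 13, h′′′(0) = 128.

f: a_k = 0, -3, 0, 1, 0, -3/5, 0, 3/7, …
g: a_k = 4, 16, 64, 256, 1024, 4096, 16384, 65536, …
h₀=f+g: left-lcm gives L₀, ord ≤ 3.
∫: right-multiply L₀ by Dx.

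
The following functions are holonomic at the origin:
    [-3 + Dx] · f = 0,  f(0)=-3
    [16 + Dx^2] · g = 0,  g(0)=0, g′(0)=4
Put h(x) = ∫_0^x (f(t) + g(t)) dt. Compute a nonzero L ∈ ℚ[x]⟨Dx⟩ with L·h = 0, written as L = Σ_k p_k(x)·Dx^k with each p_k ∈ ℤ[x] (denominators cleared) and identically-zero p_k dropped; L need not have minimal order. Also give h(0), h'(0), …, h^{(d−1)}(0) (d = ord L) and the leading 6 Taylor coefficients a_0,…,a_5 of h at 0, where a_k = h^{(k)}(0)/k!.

f: a_k = -3, -9, -27/2, -27/2, -81/8, -243/40, …
g: a_k = 0, 4, 0, -32/3, 0, 128/15, …
Sum ⇒ L₀ = lclm(L_f,L_g) in ℚ(x)⟨Dx⟩.
∫: right-multiply L₀ by Dx.
L = -48·Dx + 16·Dx^2 - 3·Dx^3 + Dx^4  (order 4).
h: a_k = 0, -3, -5/2, -9/2, -145/24, -81/40, …
ICs: h(0) = 0, h′(0) = -3, h′′(0) = -5, h′′′(0) = -27.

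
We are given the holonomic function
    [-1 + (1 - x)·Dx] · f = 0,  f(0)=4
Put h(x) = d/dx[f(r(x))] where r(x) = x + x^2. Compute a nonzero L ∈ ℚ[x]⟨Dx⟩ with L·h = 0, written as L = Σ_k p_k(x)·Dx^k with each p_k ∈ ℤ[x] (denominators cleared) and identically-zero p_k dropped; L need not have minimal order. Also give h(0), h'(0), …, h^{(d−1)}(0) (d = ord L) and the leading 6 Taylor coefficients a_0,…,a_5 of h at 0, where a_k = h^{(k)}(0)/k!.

L = (4 + 6·x + 6·x^2) + (-1 - x + 3·x^2 + 2·x^3)·Dx  (order 1).
h: a_k = 4, 16, 36, 80, 160, 312, …
ICs: h(0) = 4.

f: a_k = 4, 4, 4, 4, 4, 4, …
L₀ from L_f via x↦r, Dx↦r'^{-1}Dx.
Derive L from L₀ (diff closure).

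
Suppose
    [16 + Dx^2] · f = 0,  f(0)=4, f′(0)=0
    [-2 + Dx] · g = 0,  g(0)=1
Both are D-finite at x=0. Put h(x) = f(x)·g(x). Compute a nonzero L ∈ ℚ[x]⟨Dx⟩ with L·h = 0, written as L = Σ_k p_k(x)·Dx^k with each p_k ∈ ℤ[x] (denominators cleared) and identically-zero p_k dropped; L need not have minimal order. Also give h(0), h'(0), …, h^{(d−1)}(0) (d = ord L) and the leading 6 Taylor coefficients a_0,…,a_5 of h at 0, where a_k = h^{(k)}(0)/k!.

L = 20 - 4·Dx + Dx^2  (order 2).
h: a_k = 4, 8, -24, -176/3, -56/3, 656/15, …
ICs: h(0) = 4, h′(0) = 8.

f: a_k = 4, 0, -32, 0, 128/3, 0, …
g: a_k = 1, 2, 2, 4/3, 2/3, 4/15, …
L₀ := L_f ⊗_s L_g (sym. prod.), ord ≤ 2.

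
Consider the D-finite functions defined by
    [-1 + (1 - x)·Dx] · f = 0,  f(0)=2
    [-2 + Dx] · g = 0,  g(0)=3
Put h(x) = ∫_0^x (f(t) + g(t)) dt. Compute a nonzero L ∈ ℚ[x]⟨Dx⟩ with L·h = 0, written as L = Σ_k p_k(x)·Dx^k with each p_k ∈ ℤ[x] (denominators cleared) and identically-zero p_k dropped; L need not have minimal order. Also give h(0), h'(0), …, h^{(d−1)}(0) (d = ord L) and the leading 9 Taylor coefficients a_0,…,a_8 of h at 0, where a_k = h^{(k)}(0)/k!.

f: a_k = 2, 2, 2, 2, 2, 2, 2, 2, 2, …
g: a_k = 3, 6, 6, 4, 2, 4/5, 4/15, 8/105, 2/105, …
Weyl lclm of L_f,L_g ⇒ L₀ (ord ≤ 2).
h=∫₀ˣh₀: take L = L₀·Dx.
L = -4·x·Dx + (-2 + 8·x - 4·x^2)·Dx^2 + (1 - 3·x + 2·x^2)·Dx^3  (order 3).
h: a_k = 0, 5, 4, 8/3, 3/2, 4/5, 7/15, 34/105, 109/420, …
ICs: h(0) = 0, h′(0) = 5, h′′(0) = 8.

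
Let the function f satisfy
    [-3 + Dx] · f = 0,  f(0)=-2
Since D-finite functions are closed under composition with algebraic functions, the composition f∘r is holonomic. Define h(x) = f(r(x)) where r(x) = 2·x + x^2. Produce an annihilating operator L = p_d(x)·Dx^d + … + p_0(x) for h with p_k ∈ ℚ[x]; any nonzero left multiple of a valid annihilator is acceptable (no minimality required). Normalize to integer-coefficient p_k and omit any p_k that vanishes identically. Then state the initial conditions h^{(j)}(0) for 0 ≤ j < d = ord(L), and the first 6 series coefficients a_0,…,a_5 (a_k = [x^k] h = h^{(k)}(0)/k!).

L = (-6 - 6·x) + Dx  (order 1).
h: a_k = -2, -12, -42, -108, -225, -1998/5, …
ICs: h(0) = -2.

f: a_k = -2, -6, -9, -9, -27/4, -81/20, …
Substitute x→r, Dx→(1/r')Dx; clear ⇒ L₀.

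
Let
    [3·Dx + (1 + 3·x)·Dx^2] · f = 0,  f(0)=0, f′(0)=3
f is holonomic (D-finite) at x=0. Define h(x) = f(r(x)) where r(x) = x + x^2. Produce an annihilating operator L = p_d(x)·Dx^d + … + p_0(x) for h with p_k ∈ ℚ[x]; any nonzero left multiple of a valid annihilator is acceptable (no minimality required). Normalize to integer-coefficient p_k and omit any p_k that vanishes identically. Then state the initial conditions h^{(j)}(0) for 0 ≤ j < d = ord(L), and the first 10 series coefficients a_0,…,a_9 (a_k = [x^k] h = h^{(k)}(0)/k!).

f: a_k = 0, 3, -9/2, 9, -81/4, 243/5, -243/2, 2187/7, -6561/8, 2187, …
h₀=f(r): pull back L_f along r ⇒ L₀.
L = (1 + 6·x + 6·x^2)·Dx + (1 + 5·x + 9·x^2 + 6·x^3)·Dx^2  (order 2).
h: a_k = 0, 3, -3/2, 0, 9/4, -27/5, 9, -81/7, 81/8, 0, …
ICs: h(0) = 0, h′(0) = 3.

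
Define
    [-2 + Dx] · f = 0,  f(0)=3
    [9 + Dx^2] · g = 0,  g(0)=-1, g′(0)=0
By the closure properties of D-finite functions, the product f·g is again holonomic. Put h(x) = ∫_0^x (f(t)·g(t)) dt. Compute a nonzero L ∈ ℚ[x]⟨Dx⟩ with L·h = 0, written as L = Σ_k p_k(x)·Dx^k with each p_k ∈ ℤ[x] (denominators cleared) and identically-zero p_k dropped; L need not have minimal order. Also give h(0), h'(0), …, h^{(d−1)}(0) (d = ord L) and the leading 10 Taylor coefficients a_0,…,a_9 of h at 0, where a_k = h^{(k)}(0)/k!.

f: a_k = 3, 6, 6, 4, 2, 4/5, 4/15, 8/105, 2/105, 4/945, …
g: a_k = -1, 0, 9/2, 0, -27/8, 0, 81/80, 0, -729/4480, 0, …
Sym-product of L_f,L_g gives L₀ (≤ ord 2).
h=∫h₀ ⇒ L = L₀·Dx.
L = 13·Dx - 4·Dx^2 + Dx^3  (order 3).
h: a_k = 0, -3, -3, 5/2, 23/4, 119/40, -61/120, -407/336, -3277/6720, 239/120960, …
ICs: h(0) = 0, h′(0) = -3, h′′(0) = -6.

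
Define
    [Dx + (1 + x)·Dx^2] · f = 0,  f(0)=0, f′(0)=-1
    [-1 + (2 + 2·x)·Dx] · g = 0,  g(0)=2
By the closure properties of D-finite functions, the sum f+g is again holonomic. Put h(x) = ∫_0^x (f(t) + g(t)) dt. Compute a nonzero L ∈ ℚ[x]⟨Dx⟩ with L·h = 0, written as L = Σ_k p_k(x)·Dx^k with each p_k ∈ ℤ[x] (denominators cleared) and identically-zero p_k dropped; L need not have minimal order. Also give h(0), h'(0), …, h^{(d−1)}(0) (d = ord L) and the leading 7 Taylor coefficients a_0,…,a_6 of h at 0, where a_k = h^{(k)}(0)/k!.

L = Dx^2 + (5 + 5·x)·Dx^3 + (2 + 4·x + 2·x^2)·Dx^4  (order 4).
h: a_k = 0, 2, 0, 1/12, -5/96, 11/320, -31/1280, …
ICs: h(0) = 0, h′(0) = 2, h′′(0) = 0, h′′′(0) = 1/2.

f: a_k = 0, -1, 1/2, -1/3, 1/4, -1/5, 1/6, …
g: a_k = 2, 1, -1/4, 1/8, -5/64, 7/128, -21/512, …
h₀=f+g: left-lcm gives L₀, ord ≤ 3.
h=∫h₀ ⇒ L = L₀·Dx.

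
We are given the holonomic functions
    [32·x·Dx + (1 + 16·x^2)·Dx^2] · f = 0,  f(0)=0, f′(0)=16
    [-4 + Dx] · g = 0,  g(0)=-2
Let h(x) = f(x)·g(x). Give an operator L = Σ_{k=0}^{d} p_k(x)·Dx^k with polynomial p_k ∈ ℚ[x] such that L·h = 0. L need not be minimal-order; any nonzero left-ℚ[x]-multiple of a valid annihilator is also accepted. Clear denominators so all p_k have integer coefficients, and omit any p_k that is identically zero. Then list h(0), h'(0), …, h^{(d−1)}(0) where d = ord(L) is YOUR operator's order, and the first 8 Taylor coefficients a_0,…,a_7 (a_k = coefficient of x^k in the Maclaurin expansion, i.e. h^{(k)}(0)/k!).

L = (16 - 128·x + 256·x^2) + (-8 + 32·x - 128·x^2)·Dx + (1 + 16·x^2)·Dx^2  (order 2).
h: a_k = 0, -32, -128, -256/3, 1024/3, -3072/5, -45056/9, 253952/35, …
ICs: h(0) = 0, h′(0) = -32.

f: a_k = 0, 16, 0, -256/3, 0, 4096/5, 0, -65536/7, …
g: a_k = -2, -8, -16, -64/3, -64/3, -256/15, -512/45, -2048/315, …
f·g: L₀ = L_f ⊗_s L_g, ord ≤ 2·1.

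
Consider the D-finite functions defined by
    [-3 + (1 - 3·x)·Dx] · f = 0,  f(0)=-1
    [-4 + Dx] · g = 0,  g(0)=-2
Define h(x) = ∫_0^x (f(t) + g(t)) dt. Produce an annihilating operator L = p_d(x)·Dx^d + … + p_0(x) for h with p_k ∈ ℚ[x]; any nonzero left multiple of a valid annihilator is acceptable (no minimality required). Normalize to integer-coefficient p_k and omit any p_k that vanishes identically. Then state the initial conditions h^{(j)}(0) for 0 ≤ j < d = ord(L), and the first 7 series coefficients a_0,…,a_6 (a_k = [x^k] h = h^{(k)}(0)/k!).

f: a_k = -1, -3, -9, -27, -81, -243, -729, …
g: a_k = -2, -8, -16, -64/3, -64/3, -256/15, -512/45, …
h₀=f+g: left-lcm gives L₀, ord ≤ 2.
h=∫₀ˣh₀: take L = L₀·Dx.
L = (-24 - 144·x)·Dx + (2 + 96·x - 144·x^2)·Dx^2 + (1 - 15·x + 36·x^2)·Dx^3  (order 3).
h: a_k = 0, -3, -11/2, -25/3, -145/12, -307/15, -3901/90, …
ICs: h(0) = 0, h′(0) = -3, h′′(0) = -11.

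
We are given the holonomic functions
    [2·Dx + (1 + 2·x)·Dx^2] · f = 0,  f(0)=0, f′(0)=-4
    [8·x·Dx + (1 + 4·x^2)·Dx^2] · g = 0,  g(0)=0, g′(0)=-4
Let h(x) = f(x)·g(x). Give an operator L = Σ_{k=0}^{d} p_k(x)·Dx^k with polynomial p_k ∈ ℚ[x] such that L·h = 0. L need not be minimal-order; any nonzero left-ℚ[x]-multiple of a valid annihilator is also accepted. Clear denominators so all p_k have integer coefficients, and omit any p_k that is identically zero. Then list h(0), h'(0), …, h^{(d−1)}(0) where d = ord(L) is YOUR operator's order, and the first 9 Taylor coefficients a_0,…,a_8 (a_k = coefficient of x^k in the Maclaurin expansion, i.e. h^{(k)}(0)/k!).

f: a_k = 0, -4, 4, -16/3, 8, -64/5, 64/3, -256/7, 64, …
g: a_k = 0, -4, 0, 16/3, 0, -64/5, 0, 256/7, 0, …
Product ⇒ symmetric product L₀, ord ≤ 4.
L = (192 + 704·x + 2560·x^2 + 9984·x^3 + 15360·x^4 + 13312·x^5 + 4096·x^7)·Dx + (72 + 992·x + 4928·x^2 + 15488·x^3 + 34816·x^4 + 47616·x^5 + 35840·x^6 + 6144·x^7 + 14336·x^8)·Dx^2 + (24 + 256·x + 1536·x^2 + 4992·x^3 + 11520·x^4 + 19968·x^5 + 24576·x^6 + 18432·x^7 + 6144·x^8 + 8192·x^9)·Dx^3 + (5 + 36·x + 148·x^2 + 448·x^3 + 1056·x^4 + 1920·x^5 + 2688·x^6 + 3072·x^7 + 2304·x^8 + 1024·x^9 + 1024·x^10)·Dx^4  (order 4).
h: a_k = 0, 0, 16, -16, 0, -32/3, 3328/45, -1408/15, 0, …
ICs: h(0) = 0, h′(0) = 0, h′′(0) = 32, h′′′(0) = -96.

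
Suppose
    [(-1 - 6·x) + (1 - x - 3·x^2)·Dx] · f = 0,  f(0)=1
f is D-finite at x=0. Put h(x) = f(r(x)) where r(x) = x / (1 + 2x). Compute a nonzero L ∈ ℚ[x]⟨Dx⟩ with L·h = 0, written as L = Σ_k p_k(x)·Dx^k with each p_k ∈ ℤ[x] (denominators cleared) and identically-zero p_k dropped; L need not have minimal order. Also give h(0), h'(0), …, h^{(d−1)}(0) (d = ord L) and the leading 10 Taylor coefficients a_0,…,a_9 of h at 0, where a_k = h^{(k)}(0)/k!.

L = (1 + 8·x) + (-1 - 5·x - 5·x^2 + 2·x^3)·Dx  (order 1).
h: a_k = 1, 1, 2, -5, 17, -56, 185, -611, 2018, -6665, …
ICs: h(0) = 1.

f: a_k = 1, 1, 4, 7, 19, 40, 97, 217, 508, 1159, …
L₀ from L_f via x↦r, Dx↦r'^{-1}Dx.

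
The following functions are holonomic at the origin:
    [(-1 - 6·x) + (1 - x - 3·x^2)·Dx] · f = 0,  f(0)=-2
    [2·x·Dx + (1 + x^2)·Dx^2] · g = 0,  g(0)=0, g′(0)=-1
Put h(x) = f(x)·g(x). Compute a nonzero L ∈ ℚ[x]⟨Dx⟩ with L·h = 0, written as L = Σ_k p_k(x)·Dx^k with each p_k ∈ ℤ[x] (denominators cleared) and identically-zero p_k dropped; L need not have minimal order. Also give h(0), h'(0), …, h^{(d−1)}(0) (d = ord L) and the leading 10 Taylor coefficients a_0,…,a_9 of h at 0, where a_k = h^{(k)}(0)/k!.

f: a_k = -2, -2, -8, -14, -38, -80, -194, -434, -1016, -2318, …
g: a_k = 0, -1, 0, 1/3, 0, -1/5, 0, 1/7, 0, -1/9, …
L₀ := L_f ⊗_s L_g (sym. prod.), ord ≤ 2.
L = (6 + 2·x + 18·x^2) + (2 + 10·x + 4·x^2 + 18·x^3)·Dx + (-1 + x + 2·x^2 + x^3 + 3·x^4)·Dx^2  (order 2).
h: a_k = 0, 2, 2, 22/3, 40/3, 536/15, 1136/15, 19178/105, 43034/105, 301774/315, …
ICs: h(0) = 0, h′(0) = 2.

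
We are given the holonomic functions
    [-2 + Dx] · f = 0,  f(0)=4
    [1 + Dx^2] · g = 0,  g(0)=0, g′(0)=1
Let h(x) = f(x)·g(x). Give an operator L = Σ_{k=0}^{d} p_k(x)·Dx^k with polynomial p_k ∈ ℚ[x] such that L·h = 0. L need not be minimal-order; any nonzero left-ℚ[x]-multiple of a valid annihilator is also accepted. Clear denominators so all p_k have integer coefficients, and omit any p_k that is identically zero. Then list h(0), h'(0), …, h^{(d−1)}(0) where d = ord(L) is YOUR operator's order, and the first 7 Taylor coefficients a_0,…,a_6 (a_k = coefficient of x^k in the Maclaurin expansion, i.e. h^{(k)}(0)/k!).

f: a_k = 4, 8, 8, 16/3, 8/3, 16/15, 16/45, …
g: a_k = 0, 1, 0, -1/6, 0, 1/120, 0, …
h₀=f·g: eliminate ⇒ L₀, order ≤ 1·2.
L = 5 - 4·Dx + Dx^2  (order 2).
h: a_k = 0, 4, 8, 22/3, 4, 41/30, 11/45, …
ICs: h(0) = 0, h′(0) = 4.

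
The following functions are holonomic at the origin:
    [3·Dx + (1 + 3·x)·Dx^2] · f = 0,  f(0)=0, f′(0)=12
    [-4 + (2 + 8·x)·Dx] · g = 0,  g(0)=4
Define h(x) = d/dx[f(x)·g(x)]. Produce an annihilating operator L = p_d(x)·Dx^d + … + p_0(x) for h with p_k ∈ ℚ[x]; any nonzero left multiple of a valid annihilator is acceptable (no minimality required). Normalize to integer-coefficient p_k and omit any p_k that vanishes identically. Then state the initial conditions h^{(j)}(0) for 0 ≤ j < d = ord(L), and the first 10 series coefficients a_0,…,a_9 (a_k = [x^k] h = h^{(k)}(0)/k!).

f: a_k = 0, 12, -18, 36, -81, 972/5, -486, 8748/7, -6561/2, 8748, …
g: a_k = 4, 8, -8, 16, -40, 112, -336, 1056, -3432, 11440, …
Sym-product of L_f,L_g gives L₀ (≤ ord 2).
h₀' ⇒ L via d/dx closure of L₀.
L = (4 + 24·x + 24·x^2) + (8 + 74·x + 216·x^2 + 192·x^3)·Dx + (1 + 13·x + 62·x^2 + 128·x^3 + 96·x^4)·Dx^2  (order 2).
h: a_k = 48, 48, -288, 1200, -4632, 86976/5, -322992/5, 8362512/35, -6184188/7, 22907208/7, …
ICs: h(0) = 48, h′(0) = 48.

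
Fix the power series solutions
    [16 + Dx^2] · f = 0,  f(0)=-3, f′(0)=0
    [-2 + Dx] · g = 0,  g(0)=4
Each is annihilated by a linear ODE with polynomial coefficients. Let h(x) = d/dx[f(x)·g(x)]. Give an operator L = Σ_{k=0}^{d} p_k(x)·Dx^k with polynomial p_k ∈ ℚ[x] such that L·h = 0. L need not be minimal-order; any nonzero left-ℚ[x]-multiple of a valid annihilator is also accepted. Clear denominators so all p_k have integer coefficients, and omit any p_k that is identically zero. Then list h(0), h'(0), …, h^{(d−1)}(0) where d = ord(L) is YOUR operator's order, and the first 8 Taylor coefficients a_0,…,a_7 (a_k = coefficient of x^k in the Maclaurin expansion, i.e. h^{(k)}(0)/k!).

L = 20 - 4·Dx + Dx^2  (order 2).
h: a_k = -24, 144, 528, 224, -656, -3744/5, -928/15, 33728/105, …
ICs: h(0) = -24, h′(0) = 144.

f: a_k = -3, 0, 24, 0, -32, 0, 256/15, 0, …
g: a_k = 4, 8, 8, 16/3, 8/3, 16/15, 16/45, 32/315, …
f·g: L₀ = L_f ⊗_s L_g, ord ≤ 2·1.
Differentiate: ansatz ord ≤ ord L₀ ⇒ L.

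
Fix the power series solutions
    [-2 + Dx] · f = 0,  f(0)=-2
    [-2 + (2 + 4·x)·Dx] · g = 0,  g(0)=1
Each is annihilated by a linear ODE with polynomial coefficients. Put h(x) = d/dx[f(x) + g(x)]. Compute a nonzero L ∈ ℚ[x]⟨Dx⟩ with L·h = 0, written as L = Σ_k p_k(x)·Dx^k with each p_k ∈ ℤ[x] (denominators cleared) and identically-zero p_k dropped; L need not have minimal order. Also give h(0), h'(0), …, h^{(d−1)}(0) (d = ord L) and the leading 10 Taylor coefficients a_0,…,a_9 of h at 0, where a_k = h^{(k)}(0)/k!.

L = (-10 - 8·x) + (-1 - 16·x - 16·x^2)·Dx + (3 + 10·x + 8·x^2)·Dx^2  (order 2).
h: a_k = -3, -9, -13/2, -47/6, 41/24, -1073/120, 10139/720, -135647/5040, 2026001/40320, -34461473/362880, …
ICs: h(0) = -3, h′(0) = -9.

f: a_k = -2, -4, -4, -8/3, -4/3, -8/15, -8/45, -16/315, -4/315, -8/2835, …
g: a_k = 1, 1, -1/2, 1/2, -5/8, 7/8, -21/16, 33/16, -429/128, 715/128, …
L₀ := lclm(L_f,L_g); ord L₀ ≤ 1+1.
Differentiate: ansatz ord ≤ ord L₀ ⇒ L.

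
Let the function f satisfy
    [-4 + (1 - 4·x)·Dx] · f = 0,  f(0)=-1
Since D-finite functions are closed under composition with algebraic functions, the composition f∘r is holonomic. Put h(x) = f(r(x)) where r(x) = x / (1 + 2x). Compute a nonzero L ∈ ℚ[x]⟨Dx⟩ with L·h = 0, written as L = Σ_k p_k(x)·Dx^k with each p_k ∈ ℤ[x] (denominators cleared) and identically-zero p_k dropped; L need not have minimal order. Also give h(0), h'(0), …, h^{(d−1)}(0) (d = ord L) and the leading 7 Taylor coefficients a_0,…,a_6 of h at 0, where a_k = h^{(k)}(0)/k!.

f: a_k = -1, -4, -16, -64, -256, -1024, -4096, …
L₀ from L_f via x↦r, Dx↦r'^{-1}Dx.
L = 4 + (-1 + 4·x^2)·Dx  (order 1).
h: a_k = -1, -4, -8, -16, -32, -64, -128, …
ICs: h(0) = -1.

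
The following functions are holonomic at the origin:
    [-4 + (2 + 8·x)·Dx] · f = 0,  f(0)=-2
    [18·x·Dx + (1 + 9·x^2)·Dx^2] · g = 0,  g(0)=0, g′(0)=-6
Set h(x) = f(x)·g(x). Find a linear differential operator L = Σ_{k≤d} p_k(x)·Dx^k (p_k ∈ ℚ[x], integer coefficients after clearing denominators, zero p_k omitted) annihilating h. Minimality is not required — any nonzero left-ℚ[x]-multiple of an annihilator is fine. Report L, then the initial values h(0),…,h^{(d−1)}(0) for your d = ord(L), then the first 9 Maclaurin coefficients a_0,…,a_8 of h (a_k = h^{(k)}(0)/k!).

L = (12 - 36·x - 36·x^2) + (-4 + 2·x + 108·x^2 + 144·x^3)·Dx + (1 + 8·x + 25·x^2 + 72·x^3 + 144·x^4)·Dx^2  (order 2).
h: a_k = 0, 12, 24, -60, -24, 732/5, 2904/5, -80028/35, 15336/35, …
ICs: h(0) = 0, h′(0) = 12.

f: a_k = -2, -4, 4, -8, 20, -56, 168, -528, 1716, …
g: a_k = 0, -6, 0, 18, 0, -486/5, 0, 4374/7, 0, …
L₀ := L_f ⊗_s L_g (sym. prod.), ord ≤ 2.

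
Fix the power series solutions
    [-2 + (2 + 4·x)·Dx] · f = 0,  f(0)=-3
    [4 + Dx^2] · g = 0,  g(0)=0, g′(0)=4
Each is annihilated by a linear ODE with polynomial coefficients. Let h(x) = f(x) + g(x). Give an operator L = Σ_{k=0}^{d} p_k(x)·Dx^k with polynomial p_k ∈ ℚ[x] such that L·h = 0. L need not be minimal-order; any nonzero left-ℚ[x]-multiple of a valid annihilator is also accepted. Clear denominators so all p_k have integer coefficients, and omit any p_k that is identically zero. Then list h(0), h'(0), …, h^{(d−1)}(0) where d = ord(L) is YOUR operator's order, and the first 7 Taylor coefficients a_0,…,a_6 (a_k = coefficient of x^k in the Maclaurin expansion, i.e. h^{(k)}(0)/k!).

L = (-28 - 64·x - 64·x^2) + (12 + 88·x + 192·x^2 + 128·x^3)·Dx + (-7 - 16·x - 16·x^2)·Dx^2 + (3 + 22·x + 48·x^2 + 32·x^3)·Dx^3  (order 3).
h: a_k = -3, 1, 3/2, -25/6, 15/8, -251/120, 63/16, …
ICs: h(0) = -3, h′(0) = 1, h′′(0) = 3.

f: a_k = -3, -3, 3/2, -3/2, 15/8, -21/8, 63/16, …
g: a_k = 0, 4, 0, -8/3, 0, 8/15, 0, …
L₀ := lclm(L_f,L_g); ord L₀ ≤ 1+2.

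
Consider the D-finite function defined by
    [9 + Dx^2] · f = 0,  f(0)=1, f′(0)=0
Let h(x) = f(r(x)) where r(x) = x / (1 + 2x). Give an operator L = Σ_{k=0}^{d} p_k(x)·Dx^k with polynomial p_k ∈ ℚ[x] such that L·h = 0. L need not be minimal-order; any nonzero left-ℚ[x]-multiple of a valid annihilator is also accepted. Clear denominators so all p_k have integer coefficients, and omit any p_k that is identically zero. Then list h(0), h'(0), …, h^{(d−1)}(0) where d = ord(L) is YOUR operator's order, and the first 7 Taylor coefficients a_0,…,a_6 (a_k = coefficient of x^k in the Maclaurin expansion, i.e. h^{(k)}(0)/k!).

f: a_k = 1, 0, -9/2, 0, 27/8, 0, -81/80, …
h₀=f(r): pull back L_f along r ⇒ L₀.
L = 9 + (4 + 24·x + 48·x^2 + 32·x^3)·Dx + (1 + 8·x + 24·x^2 + 32·x^3 + 16·x^4)·Dx^2  (order 2).
h: a_k = 1, 0, -9/2, 18, -405/8, 117, -18081/80, …
ICs: h(0) = 1, h′(0) = 0.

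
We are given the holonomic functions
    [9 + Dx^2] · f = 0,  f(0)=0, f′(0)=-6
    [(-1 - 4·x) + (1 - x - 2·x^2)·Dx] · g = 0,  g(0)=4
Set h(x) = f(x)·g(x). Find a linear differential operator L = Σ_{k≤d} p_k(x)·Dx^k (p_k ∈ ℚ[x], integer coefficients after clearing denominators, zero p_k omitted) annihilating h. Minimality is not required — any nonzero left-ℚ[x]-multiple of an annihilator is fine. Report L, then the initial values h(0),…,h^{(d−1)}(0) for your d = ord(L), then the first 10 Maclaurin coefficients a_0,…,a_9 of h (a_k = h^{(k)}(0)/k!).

f: a_k = 0, -6, 0, 9, 0, -81/20, 0, 243/280, 0, -243/2240, …
g: a_k = 4, 4, 12, 20, 44, 84, 172, 340, 684, 1364, …
f·g: L₀ = L_f ⊗_s L_g, ord ≤ 2·1.
L = (-5 + 9·x + 18·x^2) + (2 + 8·x)·Dx + (-1 + x + 2·x^2)·Dx^2  (order 2).
h: a_k = 0, -24, -24, -36, -84, -861/5, -1701/5, -47679/70, -95307/70, -1525563/560, …
ICs: h(0) = 0, h′(0) = -24.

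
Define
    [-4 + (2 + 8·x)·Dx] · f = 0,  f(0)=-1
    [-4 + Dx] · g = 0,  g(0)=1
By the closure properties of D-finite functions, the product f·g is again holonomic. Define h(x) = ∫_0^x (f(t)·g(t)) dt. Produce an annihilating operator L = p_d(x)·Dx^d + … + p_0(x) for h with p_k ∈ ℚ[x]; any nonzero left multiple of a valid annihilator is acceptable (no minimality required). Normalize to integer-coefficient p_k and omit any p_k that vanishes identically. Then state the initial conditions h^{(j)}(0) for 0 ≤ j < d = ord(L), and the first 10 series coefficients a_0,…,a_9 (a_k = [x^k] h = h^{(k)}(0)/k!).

f: a_k = -1, -2, 2, -4, 10, -28, 84, -264, 858, -2860, …
g: a_k = 1, 4, 8, 32/3, 32/3, 128/15, 256/45, 1024/315, 512/315, 2048/2835, …
Sym-product of L_f,L_g gives L₀ (≤ ord 1).
Integrate: L := L₀·Dx.
L = (-6 - 16·x)·Dx + (1 + 4·x)·Dx^2  (order 2).
h: a_k = 0, -1, -3, -14/3, -17/3, -22/5, -214/45, 356/315, -1123/105, 79102/2835, …
ICs: h(0) = 0, h′(0) = -1.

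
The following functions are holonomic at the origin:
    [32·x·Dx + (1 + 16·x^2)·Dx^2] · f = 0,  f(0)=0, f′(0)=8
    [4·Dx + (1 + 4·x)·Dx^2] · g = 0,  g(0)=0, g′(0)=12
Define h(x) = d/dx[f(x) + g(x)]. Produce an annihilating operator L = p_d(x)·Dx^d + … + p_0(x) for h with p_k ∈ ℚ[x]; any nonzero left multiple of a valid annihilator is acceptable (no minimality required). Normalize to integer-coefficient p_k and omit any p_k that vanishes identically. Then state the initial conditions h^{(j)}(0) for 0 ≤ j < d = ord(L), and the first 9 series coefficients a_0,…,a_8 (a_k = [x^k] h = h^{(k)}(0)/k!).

f: a_k = 0, 8, 0, -128/3, 0, 2048/5, 0, -32768/7, 0, …
g: a_k = 0, 12, -24, 64, -192, 3072/5, -2048, 49152/7, -24576, …
L₀ := lclm(L_f,L_g); ord L₀ ≤ 2+2.
h=h₀': d/dx-closure on L₀ ⇒ L.
L = (-32 - 384·x + 1536·x^2 + 2048·x^3) + (-16 - 64·x + 3072·x^3 + 4096·x^4)·Dx + (-1 + 4·x + 32·x^2 + 128·x^3 + 768·x^4 + 1024·x^5)·Dx^2  (order 2).
h: a_k = 20, -48, 64, -768, 5120, -12288, 16384, -196608, 1310720, …
ICs: h(0) = 20, h′(0) = -48.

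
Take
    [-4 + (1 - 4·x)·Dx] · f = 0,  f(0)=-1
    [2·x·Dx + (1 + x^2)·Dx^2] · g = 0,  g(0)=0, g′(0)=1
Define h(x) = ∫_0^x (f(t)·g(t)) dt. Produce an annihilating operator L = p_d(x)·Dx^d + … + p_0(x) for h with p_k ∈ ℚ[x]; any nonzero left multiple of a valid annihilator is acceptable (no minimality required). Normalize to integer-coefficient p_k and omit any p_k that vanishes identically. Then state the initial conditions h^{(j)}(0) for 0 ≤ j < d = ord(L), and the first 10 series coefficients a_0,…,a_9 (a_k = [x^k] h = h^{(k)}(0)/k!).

f: a_k = -1, -4, -16, -64, -256, -1024, -4096, -16384, -65536, -262144, …
g: a_k = 0, 1, 0, -1/3, 0, 1/5, 0, -1/7, 0, 1/9, …
L₀ := L_f ⊗_s L_g (sym. prod.), ord ≤ 2.
∫: right-multiply L₀ by Dx.
L = 8·x·Dx + (8 - 2·x + 16·x^2)·Dx^2 + (-1 + 4·x - x^2 + 4·x^3)·Dx^3  (order 3).
h: a_k = 0, 0, -1/2, -4/3, -47/12, -188/15, -3763/90, -15052/105, -421441/840, -1685764/945, …
ICs: h(0) = 0, h′(0) = 0, h′′(0) = -1.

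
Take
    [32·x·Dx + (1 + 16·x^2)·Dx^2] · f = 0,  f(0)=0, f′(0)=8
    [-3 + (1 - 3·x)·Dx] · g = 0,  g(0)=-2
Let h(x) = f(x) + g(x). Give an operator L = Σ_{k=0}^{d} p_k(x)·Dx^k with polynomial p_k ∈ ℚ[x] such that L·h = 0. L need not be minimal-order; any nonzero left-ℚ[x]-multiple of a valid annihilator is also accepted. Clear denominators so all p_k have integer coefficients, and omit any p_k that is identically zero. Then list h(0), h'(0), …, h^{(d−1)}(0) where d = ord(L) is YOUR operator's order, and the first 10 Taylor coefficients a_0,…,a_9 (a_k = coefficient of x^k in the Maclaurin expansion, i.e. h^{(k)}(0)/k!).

L = (96 - 1152·x - 4608·x^2)·Dx + (-43 + 96·x - 240·x^2 - 4608·x^3)·Dx^2 + (3 + 7·x + 112·x^3 - 768·x^4)·Dx^3  (order 3).
h: a_k = -2, 2, -18, -290/3, -162, -382/5, -1458, -63386/7, -13122, 169994/9, …
ICs: h(0) = -2, h′(0) = 2, h′′(0) = -36.

f: a_k = 0, 8, 0, -128/3, 0, 2048/5, 0, -32768/7, 0, 524288/9, …
g: a_k = -2, -6, -18, -54, -162, -486, -1458, -4374, -13122, -39366, …
L₀ := lclm(L_f,L_g); ord L₀ ≤ 2+1.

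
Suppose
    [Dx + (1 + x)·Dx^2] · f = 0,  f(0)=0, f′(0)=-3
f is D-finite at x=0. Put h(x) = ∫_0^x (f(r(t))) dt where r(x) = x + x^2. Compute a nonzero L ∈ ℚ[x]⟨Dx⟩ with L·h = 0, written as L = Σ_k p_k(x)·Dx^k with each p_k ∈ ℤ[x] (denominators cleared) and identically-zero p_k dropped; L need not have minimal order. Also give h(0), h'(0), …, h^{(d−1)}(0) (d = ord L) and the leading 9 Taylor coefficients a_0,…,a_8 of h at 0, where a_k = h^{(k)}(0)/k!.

f: a_k = 0, -3, 3/2, -1, 3/4, -3/5, 1/2, -3/7, 3/8, …
f∘r: x↦r, Dx↦Dx/r' in L_f ⇒ L₀.
∫: right-multiply L₀ by Dx.
L = (-1 + 2·x + 2·x^2)·Dx^2 + (1 + 3·x + 3·x^2 + 2·x^3)·Dx^3  (order 3).
h: a_k = 0, 0, -3/2, -1/2, 1/2, -3/20, -1/10, 1/7, -3/56, …
ICs: h(0) = 0, h′(0) = 0, h′′(0) = -3.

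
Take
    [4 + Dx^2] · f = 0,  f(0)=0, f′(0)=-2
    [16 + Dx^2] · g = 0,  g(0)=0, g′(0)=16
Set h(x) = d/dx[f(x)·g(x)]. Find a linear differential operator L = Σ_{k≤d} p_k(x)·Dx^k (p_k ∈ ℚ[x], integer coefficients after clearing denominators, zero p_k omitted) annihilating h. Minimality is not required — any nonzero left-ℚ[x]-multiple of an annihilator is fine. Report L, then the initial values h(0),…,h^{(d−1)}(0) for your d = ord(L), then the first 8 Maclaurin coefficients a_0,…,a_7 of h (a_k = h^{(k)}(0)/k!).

f: a_k = 0, -2, 0, 4/3, 0, -4/15, 0, 8/315, …
g: a_k = 0, 16, 0, -128/3, 0, 512/15, 0, -4096/315, …
Product ⇒ symmetric product L₀, ord ≤ 4.
Derive L from L₀ (diff closure).
L = 144 + 40·Dx^2 + Dx^4  (order 4).
h: a_k = 0, -64, 0, 1280/3, 0, -11648/15, 0, 41984/63, …
ICs: h(0) = 0, h′(0) = -64, h′′(0) = 0, h′′′(0) = 2560.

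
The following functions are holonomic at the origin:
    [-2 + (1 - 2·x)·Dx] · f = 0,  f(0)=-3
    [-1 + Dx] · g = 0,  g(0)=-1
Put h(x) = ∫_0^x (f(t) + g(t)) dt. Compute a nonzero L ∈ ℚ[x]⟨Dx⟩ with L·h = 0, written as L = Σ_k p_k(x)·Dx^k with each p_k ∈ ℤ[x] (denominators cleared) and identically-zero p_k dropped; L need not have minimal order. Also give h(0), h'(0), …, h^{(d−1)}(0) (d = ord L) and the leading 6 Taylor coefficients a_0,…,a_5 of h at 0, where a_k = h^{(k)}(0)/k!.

L = (-6 - 4·x)·Dx + (7 + 4·x - 4·x^2)·Dx^2 + (-1 + 4·x^2)·Dx^3  (order 3).
h: a_k = 0, -4, -7/2, -25/6, -145/24, -1153/120, …
ICs: h(0) = 0, h′(0) = -4, h′′(0) = -7.

f: a_k = -3, -6, -12, -24, -48, -96, …
g: a_k = -1, -1, -1/2, -1/6, -1/24, -1/120, …
Sum ⇒ L₀ = lclm(L_f,L_g) in ℚ(x)⟨Dx⟩.
Integrate: L := L₀·Dx.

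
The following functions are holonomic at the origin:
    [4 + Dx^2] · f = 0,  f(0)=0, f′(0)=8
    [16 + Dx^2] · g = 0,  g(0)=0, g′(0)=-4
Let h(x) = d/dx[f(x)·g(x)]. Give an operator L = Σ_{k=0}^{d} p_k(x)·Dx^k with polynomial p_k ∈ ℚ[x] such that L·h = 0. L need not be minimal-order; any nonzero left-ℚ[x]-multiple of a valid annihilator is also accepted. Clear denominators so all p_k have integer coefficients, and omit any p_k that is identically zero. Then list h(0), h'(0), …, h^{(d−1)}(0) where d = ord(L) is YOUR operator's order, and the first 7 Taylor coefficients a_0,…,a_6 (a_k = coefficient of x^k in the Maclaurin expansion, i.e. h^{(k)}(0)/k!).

f: a_k = 0, 8, 0, -16/3, 0, 16/15, 0, …
g: a_k = 0, -4, 0, 32/3, 0, -128/15, 0, …
L₀ := L_f ⊗_s L_g (sym. prod.), ord ≤ 4.
Differentiate: ansatz ord ≤ ord L₀ ⇒ L.
L = 144 + 40·Dx^2 + Dx^4  (order 4).
h: a_k = 0, -64, 0, 1280/3, 0, -11648/15, 0, …
ICs: h(0) = 0, h′(0) = -64, h′′(0) = 0, h′′′(0) = 2560.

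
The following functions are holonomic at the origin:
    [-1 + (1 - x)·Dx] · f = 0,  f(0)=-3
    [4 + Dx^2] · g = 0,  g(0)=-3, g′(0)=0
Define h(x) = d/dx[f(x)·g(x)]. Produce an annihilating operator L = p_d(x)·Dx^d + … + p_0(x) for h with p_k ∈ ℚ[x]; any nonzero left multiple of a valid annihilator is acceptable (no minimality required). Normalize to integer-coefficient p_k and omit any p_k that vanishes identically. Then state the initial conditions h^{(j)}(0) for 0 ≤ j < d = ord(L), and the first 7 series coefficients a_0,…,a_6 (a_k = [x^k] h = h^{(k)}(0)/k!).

f: a_k = -3, -3, -3, -3, -3, -3, -3, …
g: a_k = -3, 0, 6, 0, -2, 0, 4/15, …
f·g: L₀ = L_f ⊗_s L_g, ord ≤ 1·2.
h=h₀': d/dx-closure on L₀ ⇒ L.
L = (2 - 8·x + 4·x^2) + (-2 + 2·x)·Dx + (1 - 2·x + x^2)·Dx^2  (order 2).
h: a_k = 9, -18, -27, -12, -15, -114/5, -133/5, …
ICs: h(0) = 9, h′(0) = -18.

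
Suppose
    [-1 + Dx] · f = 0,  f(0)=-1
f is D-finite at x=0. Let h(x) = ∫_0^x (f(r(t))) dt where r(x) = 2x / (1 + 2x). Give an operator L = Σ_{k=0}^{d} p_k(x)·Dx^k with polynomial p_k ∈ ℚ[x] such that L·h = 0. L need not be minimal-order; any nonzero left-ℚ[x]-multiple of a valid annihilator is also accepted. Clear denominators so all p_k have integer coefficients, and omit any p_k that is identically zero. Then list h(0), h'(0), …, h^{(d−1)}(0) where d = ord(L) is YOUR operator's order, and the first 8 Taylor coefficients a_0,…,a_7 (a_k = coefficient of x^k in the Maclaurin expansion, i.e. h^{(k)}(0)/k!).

L = -2·Dx + (1 + 4·x + 4·x^2)·Dx^2  (order 2).
h: a_k = 0, -1, -1, 2/3, -1/3, -2/15, 38/45, -604/315, …
ICs: h(0) = 0, h′(0) = -1.

f: a_k = -1, -1, -1/2, -1/6, -1/24, -1/120, -1/720, -1/5040, …
h₀=f(r): pull back L_f along r ⇒ L₀.
∫: right-multiply L₀ by Dx.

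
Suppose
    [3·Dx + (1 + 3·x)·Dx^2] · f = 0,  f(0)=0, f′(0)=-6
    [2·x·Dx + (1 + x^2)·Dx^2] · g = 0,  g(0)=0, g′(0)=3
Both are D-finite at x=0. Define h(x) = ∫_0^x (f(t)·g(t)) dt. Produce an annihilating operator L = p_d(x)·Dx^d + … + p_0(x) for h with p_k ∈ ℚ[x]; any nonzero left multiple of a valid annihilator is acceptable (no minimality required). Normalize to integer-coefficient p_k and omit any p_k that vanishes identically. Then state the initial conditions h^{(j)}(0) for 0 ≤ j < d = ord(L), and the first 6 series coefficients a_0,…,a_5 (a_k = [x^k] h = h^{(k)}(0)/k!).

L = (264 + 1260·x + 1008·x^2 + 3420·x^3 + 3240·x^4 + 4212·x^5 + 324·x^7)·Dx^2 + (178 + 660·x + 3828·x^2 + 7308·x^3 + 12960·x^4 + 10044·x^5 + 11340·x^6 + 324·x^7 + 1134·x^8)·Dx^3 + (132 + 608·x + 1728·x^2 + 4568·x^3 + 6456·x^4 + 8856·x^5 + 5184·x^6 + 5544·x^7 + 324·x^8 + 648·x^9)·Dx^4 + (13 + 102·x + 341·x^2 + 744·x^3 + 1138·x^4 + 1236·x^5 + 1386·x^6 + 648·x^7 + 657·x^8 + 54·x^9 + 81·x^10)·Dx^5  (order 5).
h: a_k = 0, 0, 0, -6, 27/4, -48/5, …
ICs: h(0) = 0, h′(0) = 0, h′′(0) = 0, h′′′(0) = -36, h′′′′(0) = 162.

f: a_k = 0, -6, 9, -18, 81/2, -486/5, …
g: a_k = 0, 3, 0, -1, 0, 3/5, …
Product ⇒ symmetric product L₀, ord ≤ 4.
h=∫h₀ ⇒ L = L₀·Dx.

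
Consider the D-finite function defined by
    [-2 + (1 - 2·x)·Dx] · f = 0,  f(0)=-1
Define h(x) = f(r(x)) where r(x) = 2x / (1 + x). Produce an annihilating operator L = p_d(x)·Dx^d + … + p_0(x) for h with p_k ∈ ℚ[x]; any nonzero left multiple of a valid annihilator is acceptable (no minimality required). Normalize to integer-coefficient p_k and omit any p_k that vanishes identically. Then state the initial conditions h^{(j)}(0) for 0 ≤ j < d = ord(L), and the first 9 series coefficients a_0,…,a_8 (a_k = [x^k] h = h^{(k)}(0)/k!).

L = 4 + (-1 + 2·x + 3·x^2)·Dx  (order 1).
h: a_k = -1, -4, -12, -36, -108, -324, -972, -2916, -8748, …
ICs: h(0) = -1.

f: a_k = -1, -2, -4, -8, -16, -32, -64, -128, -256, …
Substitute x→r, Dx→(1/r')Dx; clear ⇒ L₀.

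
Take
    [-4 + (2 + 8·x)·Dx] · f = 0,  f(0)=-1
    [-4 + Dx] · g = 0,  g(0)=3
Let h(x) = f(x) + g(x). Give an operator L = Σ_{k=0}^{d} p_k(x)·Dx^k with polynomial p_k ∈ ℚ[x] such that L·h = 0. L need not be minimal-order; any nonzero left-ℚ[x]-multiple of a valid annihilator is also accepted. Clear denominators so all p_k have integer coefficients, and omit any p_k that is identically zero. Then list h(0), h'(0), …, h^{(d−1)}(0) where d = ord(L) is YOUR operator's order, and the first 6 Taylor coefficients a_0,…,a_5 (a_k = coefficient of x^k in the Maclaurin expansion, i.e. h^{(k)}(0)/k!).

f: a_k = -1, -2, 2, -4, 10, -28, …
g: a_k = 3, 12, 24, 32, 32, 128/5, …
L₀ := lclm(L_f,L_g); ord L₀ ≤ 1+1.
L = (24 + 64·x) + (-10 - 64·x - 128·x^2)·Dx + (1 + 12·x + 32·x^2)·Dx^2  (order 2).
h: a_k = 2, 10, 26, 28, 42, -12/5, …
ICs: h(0) = 2, h′(0) = 10.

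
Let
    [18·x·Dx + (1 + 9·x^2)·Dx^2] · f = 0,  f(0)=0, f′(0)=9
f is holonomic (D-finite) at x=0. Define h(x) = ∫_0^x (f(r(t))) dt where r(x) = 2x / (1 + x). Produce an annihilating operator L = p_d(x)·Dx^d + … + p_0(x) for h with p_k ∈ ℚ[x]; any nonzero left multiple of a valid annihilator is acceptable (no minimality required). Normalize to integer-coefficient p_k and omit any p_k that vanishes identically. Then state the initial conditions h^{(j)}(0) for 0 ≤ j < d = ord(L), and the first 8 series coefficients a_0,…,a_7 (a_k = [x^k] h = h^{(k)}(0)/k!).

f: a_k = 0, 9, 0, -27, 0, 729/5, 0, -6561/7, …
L₀ from L_f via x↦r, Dx↦r'^{-1}Dx.
h=∫₀ˣh₀: take L = L₀·Dx.
L = (2 + 74·x)·Dx^2 + (1 + 2·x + 37·x^2)·Dx^3  (order 3).
h: a_k = 0, 0, 9, -6, -99/2, 126, 2823/5, -21186/7, …
ICs: h(0) = 0, h′(0) = 0, h′′(0) = 18.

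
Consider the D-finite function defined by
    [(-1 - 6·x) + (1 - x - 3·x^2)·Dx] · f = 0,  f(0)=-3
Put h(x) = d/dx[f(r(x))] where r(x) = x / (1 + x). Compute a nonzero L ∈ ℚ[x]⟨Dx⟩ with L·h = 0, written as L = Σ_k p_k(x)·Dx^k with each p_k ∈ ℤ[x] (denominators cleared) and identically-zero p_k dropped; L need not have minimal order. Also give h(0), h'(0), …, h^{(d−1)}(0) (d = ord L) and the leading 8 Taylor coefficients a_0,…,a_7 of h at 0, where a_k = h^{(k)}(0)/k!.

L = (6 + 18·x + 72·x^2 + 42·x^3) + (-1 - 9·x - 12·x^2 + 17·x^3 + 21·x^4)·Dx  (order 1).
h: a_k = -3, -18, 0, -108, 135, -648, 1323, -4104, …
ICs: h(0) = -3.

f: a_k = -3, -3, -12, -21, -57, -120, -291, -651, …
Substitute x→r, Dx→(1/r')Dx; clear ⇒ L₀.
h₀' ⇒ L via d/dx closure of L₀.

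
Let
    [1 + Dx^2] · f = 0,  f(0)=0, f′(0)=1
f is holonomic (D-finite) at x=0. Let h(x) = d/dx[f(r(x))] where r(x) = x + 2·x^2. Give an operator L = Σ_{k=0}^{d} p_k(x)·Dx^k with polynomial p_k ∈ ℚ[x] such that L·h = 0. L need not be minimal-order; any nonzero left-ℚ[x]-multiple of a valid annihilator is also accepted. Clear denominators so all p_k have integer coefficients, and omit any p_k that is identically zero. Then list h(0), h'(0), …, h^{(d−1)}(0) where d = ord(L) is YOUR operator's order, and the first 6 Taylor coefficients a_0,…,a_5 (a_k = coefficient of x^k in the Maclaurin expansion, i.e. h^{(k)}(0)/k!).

f: a_k = 0, 1, 0, -1/6, 0, 1/120, …
f∘r: x↦r, Dx↦Dx/r' in L_f ⇒ L₀.
Derive L from L₀ (diff closure).
L = (49 + 16·x + 96·x^2 + 256·x^3 + 256·x^4) + (-12 - 48·x)·Dx + (1 + 8·x + 16·x^2)·Dx^2  (order 2).
h: a_k = 1, 4, -1/2, -4, -239/24, -15/2, …
ICs: h(0) = 1, h′(0) = 4.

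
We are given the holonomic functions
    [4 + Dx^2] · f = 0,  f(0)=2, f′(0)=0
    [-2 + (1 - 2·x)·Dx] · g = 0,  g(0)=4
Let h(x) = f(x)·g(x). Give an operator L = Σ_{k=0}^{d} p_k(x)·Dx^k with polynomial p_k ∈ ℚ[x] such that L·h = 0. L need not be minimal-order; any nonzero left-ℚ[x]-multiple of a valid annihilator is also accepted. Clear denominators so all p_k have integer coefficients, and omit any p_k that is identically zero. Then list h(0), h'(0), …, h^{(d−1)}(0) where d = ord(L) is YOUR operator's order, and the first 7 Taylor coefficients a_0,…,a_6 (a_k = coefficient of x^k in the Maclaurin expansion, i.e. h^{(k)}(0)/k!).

f: a_k = 2, 0, -4, 0, 4/3, 0, -8/45, …
g: a_k = 4, 8, 16, 32, 64, 128, 256, …
Sym-product of L_f,L_g gives L₀ (≤ ord 2).
L = (-4 + 8·x) + 4·Dx + (-1 + 2·x)·Dx^2  (order 2).
h: a_k = 8, 16, 16, 32, 208/3, 416/3, 12448/45, …
ICs: h(0) = 8, h′(0) = 16.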